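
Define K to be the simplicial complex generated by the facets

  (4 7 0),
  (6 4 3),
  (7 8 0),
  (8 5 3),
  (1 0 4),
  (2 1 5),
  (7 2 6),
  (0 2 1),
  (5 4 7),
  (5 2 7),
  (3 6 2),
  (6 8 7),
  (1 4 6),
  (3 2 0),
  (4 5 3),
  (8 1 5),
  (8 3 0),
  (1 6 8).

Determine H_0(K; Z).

H_0 = Z.

Take the total order 0 < 1 < 2 < 3 < 4 < 5 < 6 < 7 < 8 on the vertex set. Then K (dimension 2) consists of the simplices:

  0-simplices (9): [0], [1], [2], [3], [4], [5], [6], [7], [8]
  1-simplices (27): (27 of them)
  2-simplices (18): [0,1,2], [0,1,4], [0,2,3], [0,3,8], [0,4,7], [0,7,8], [1,2,5], [1,4,6], [1,5,8], [1,6,8], [2,3,6], [2,5,7], [2,6,7], [3,4,5], [3,4,6], [3,5,8], [4,5,7], [6,7,8]

Hence C_0 ≅ Z^9, C_1 ≅ Z^27, C_2 ≅ Z^18.

∂_1: C_1 → C_0 is given by ∂[p,q] = [q] − [p]. For instance
  ∂[1,6] = [6] − [1].
The 9×27 boundary matrix has rank 8 and Smith normal form diag(1,1,1,1,1,1,1,1).

∂_2: C_2 → C_1 maps a triangle to the signed sum of its edges. For instance
  ∂[1,4,6] = [4,6] − [1,6] + [1,4],
  ∂[3,4,5] = [4,5] − [3,5] + [3,4].
The 27×18 boundary matrix has rank 17 and Smith normal form diag(1,1,1,1,1,1,1,1,1,1,1,1,1,1,1,1,1).

Now H_k = ker ∂_k / im ∂_{k+1}, so:

  H_0: rank C_0 − rank ∂_1 = 9 − 8 = 1, and the invariant factors of ∂_1 are all 1, so H_0 = Z.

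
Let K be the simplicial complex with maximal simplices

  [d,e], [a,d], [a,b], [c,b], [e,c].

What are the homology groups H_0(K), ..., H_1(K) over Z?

H_0 ≅ Z,  H_1 ≅ Z.

Take the total order a < b < c < d < e on the vertex set. Then K (dimension 1) consists of the simplices:

  0-simplices (5): a, b, c, d, e
  1-simplices (5): ab, ad, bc, ce, de

so the chain groups are C_0 ≅ Z^5, C_1 ≅ Z^5.

The boundary map ∂_1: C_1 → C_0 maps an edge to its endpoints' difference, ∂[p,q] = q − p.
As a 5×5 matrix over Z this has rank 4, with invariant factors (1,1,1,1).

Now H_k = ker ∂_k / im ∂_{k+1}, so:

  H_0: rank C_0 − rank ∂_1 = 5 − 4 = 1, and the invariant factors of ∂_1 are all 1, so H_0 ≅ Z.
  H_1: rank ker ∂_1 − rank ∂_2 = (5 − 4) − 0 = 1, and there is no ∂_2, so H_1 ≅ Z.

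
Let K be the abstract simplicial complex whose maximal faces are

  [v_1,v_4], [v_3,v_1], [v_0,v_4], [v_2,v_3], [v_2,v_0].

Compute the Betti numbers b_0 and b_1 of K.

b_0 = 1, b_1 = 1.

Fix the vertex order v_0 < v_1 < v_2 < v_3 < v_4 and write every simplex with vertices in increasing order. Then dim K = 1 and the simplices of K are:

  0-simplices (5): [v_0], [v_1], [v_2], [v_3], [v_4]
  1-simplices (5): [v_0,v_2], [v_0,v_4], [v_1,v_3], [v_1,v_4], [v_2,v_3]

Hence C_0 ≅ Z^5, C_1 ≅ Z^5.

∂_1: C_1 → C_0 is given by ∂[p,q] = [q] − [p].
The 5×5 boundary matrix has rank 4 and Smith normal form diag(1,1,1,1).

Now H_k = ker ∂_k / im ∂_{k+1}, so:

  H_0: rank C_0 − rank ∂_1 = 5 − 4 = 1, and the invariant factors of ∂_1 are all 1, so H_0 ≅ Z.
  H_1: rank ker ∂_1 − rank ∂_2 = (5 − 4) − 0 = 1, and there is no ∂_2, so H_1 ≅ Z.

Hence the Betti numbers are b_0 = 1, b_1 = 1.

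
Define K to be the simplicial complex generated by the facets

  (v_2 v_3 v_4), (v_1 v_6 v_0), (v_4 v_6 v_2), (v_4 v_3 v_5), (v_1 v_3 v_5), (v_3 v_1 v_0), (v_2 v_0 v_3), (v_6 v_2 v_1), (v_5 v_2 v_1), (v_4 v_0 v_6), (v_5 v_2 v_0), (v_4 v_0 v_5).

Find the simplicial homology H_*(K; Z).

H_0 ≅ Z,  H_1 ≅ Z/2,  H_2 = 0.

Order the vertices as v_0 < v_1 < v_2 < v_3 < v_4 < v_5 < v_6. Listing each simplex with vertices in this order, K has dimension 2 with simplices:

  0-simplices (7): [v_0], [v_1], [v_2], [v_3], [v_4], [v_5], [v_6]
  1-simplices (18): (18 of them)
  2-simplices (12): (12 of them)

Hence C_0 ≅ Z^7, C_1 ≅ Z^18, C_2 ≅ Z^12.

The boundary map ∂_1: C_1 → C_0 sends each edge [p,q] (with p < q) to q − p. For instance
  ∂[v_2,v_3] = [v_3] − [v_2].
The resulting 7×18 matrix has rank 6, and its Smith normal form has invariant factors (1,1,1,1,1,1).

∂_2: C_2 → C_1 sends each 2-simplex [p,q,r] to [q,r] − [p,r] + [p,q]. For instance
  ∂[v_0,v_1,v_6] = [v_1,v_6] − [v_0,v_6] + [v_0,v_1],
  ∂[v_1,v_2,v_5] = [v_2,v_5] − [v_1,v_5] + [v_1,v_2].
The resulting 18×12 matrix has rank 12, and its Smith normal form has invariant factors (1,1,1,1,1,1,1,1,1,1,1,2).

From H_k ≅ ker(∂_k) / im(∂_{k+1}) we obtain:

  H_0: rank C_0 − rank ∂_1 = 7 − 6 = 1, and the invariant factors of ∂_1 are all 1, so H_0 = Z.
  H_1: rank ker ∂_1 − rank ∂_2 = (18 − 6) − 12 = 0, and ∂_2 has invariant factor 2 > 1, so H_1 = Z/2.
  H_2: rank ker ∂_2 − rank ∂_3 = (12 − 12) − 0 = 0, and there is no ∂_3, so H_2 = 0.

(K is a triangulation of the real projective plane RP^2.)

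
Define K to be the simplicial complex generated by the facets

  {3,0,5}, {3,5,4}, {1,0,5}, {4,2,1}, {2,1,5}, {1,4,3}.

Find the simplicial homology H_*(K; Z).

H_0 = Z,  H_1 = Z,  H_2 = 0.

Take the total order 0 < 1 < 2 < 3 < 4 < 5 on the vertex set. Then K (dimension 2) consists of the simplices:

  0-simplices (6): [0], [1], [2], [3], [4], [5]
  1-simplices (12): [0,1], [0,3], [0,5], [1,2], [1,3], [1,4], [1,5], [2,4], [2,5], [3,4], [3,5], [4,5]
  2-simplices (6): [0,1,5], [0,3,5], [1,2,4], [1,2,5], [1,3,4], [3,4,5]

giving chain groups C_0 ≅ Z^6, C_1 ≅ Z^12, C_2 ≅ Z^6.

Boundary ∂_1: C_1 → C_0 sends each edge [p,q] (with p < q) to q − p. For instance
  ∂[2,5] = [5] − [2].
The resulting 6×12 matrix has rank 5, and its Smith normal form has invariant factors (1,1,1,1,1).

The boundary map ∂_2: C_2 → C_1 maps a triangle to the signed sum of its edges. For instance
  ∂[0,3,5] = [3,5] − [0,5] + [0,3],
  ∂[1,2,4] = [2,4] − [1,4] + [1,2].
This gives a 12×6 integer matrix of rank 6; reducing to Smith normal form yields diagonal entries (1,1,1,1,1,1).

Computing H_k = (kernel of ∂_k) / (image of ∂_{k+1}):

  H_0: rank C_0 − rank ∂_1 = 6 − 5 = 1, and the invariant factors of ∂_1 are all 1, so H_0 = Z.
  H_1: rank ker ∂_1 − rank ∂_2 = (12 − 5) − 6 = 1, and the invariant factors of ∂_2 are all 1, so H_1 = Z.
  H_2: rank ker ∂_2 − rank ∂_3 = (6 − 6) − 0 = 0, and there is no ∂_3, so H_2 = 0.

As a check, the Euler characteristic is 6 − 12 + 6 = 0, which agrees with 1 − 1 + 0 = 0.
(K is a triangulation of the cylinder S^1 x I.)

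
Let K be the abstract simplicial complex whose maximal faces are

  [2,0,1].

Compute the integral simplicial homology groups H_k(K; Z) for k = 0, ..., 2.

H_0 ≅ Z,  H_1 = 0,  H_2 = 0.

K has 3 vertices, 3 edges, 1 triangle.
rank ∂_0 = 0, rank ∂_1 = 2 ⇒ b_0 = 3 − 0 − 2 = 1; all invariant factors of ∂_1 are 1 so no torsion. So H_0 = Z.
rank ∂_1 = 2, rank ∂_2 = 1 ⇒ b_1 = 3 − 2 − 1 = 0; all invariant factors of ∂_2 are 1 so no torsion. So H_1 = 0.
rank ∂_2 = 1, rank ∂_3 = 0 ⇒ b_2 = 1 − 1 − 0 = 0. So H_2 = 0.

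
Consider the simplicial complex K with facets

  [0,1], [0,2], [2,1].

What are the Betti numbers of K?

b_0 = 1, b_1 = 1.

Order the vertices as 0 < 1 < 2. Listing each simplex with vertices in this order, K has dimension 1 with simplices:

  0-simplices (3): [0], [1], [2]
  1-simplices (3): [0,1], [0,2], [1,2]

giving chain groups C_0 ≅ Z^3, C_1 ≅ Z^3.

∂_1: C_1 → C_0 sends each edge [p,q] (with p < q) to q − p. For instance
  ∂[0,2] = [2] − [0].
As a 3×3 matrix over Z this has rank 2, with invariant factors (1,1).

Computing H_k = (kernel of ∂_k) / (image of ∂_{k+1}):

  H_0: rank C_0 − rank ∂_1 = 3 − 2 = 1, and the invariant factors of ∂_1 are all 1, so H_0 ≅ Z.
  H_1: rank ker ∂_1 − rank ∂_2 = (3 − 2) − 0 = 1, and there is no ∂_2, so H_1 ≅ Z.

Hence the Betti numbers are b_0 = 1, b_1 = 1.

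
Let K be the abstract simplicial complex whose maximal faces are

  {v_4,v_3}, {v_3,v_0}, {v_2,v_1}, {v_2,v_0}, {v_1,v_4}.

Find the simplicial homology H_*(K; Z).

Take the total order v_0 < v_1 < v_2 < v_3 < v_4 on the vertex set. Then K (dimension 1) consists of the simplices:

  0-simplices (5): [v_0], [v_1], [v_2], [v_3], [v_4]
  1-simplices (5): [v_0,v_2], [v_0,v_3], [v_1,v_2], [v_1,v_4], [v_3,v_4]

giving chain groups C_0 ≅ Z^5, C_1 ≅ Z^5.

Boundary ∂_1: C_1 → C_0 sends each edge [p,q] (with p < q) to q − p. For instance
  ∂[v_3,v_4] = [v_4] − [v_3].
This gives a 5×5 integer matrix of rank 4; reducing to Smith normal form yields diagonal entries (1,1,1,1).

Now H_k = ker ∂_k / im ∂_{k+1}, so:

  H_0: rank C_0 − rank ∂_1 = 5 − 4 = 1, and the invariant factors of ∂_1 are all 1, so H_0 = Z.
  H_1: rank ker ∂_1 − rank ∂_2 = (5 − 4) − 0 = 1, and there is no ∂_2, so H_1 = Z.

As a check, the Euler characteristic is 5 − 5 = 0, which agrees with 1 − 1 = 0.

H_0 ≅ Z,  H_1 ≅ Z.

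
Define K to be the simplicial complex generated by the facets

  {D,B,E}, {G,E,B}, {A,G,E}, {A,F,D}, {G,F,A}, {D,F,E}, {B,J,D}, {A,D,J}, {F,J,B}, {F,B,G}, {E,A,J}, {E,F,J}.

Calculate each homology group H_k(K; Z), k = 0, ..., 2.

H_0 ≅ Z,  H_1 ≅ Z_2,  H_2 = 0.

We work with the vertex ordering A < B < D < E < F < G < J. The simplices of K, each written with vertices in increasing order, are:

  0-simplices (7): A, B, D, E, F, G, J
  1-simplices (18): AD, AE, AF, AG, AJ, BD, BE, BF, BG, BJ, DE, DF, DJ, EF, EG, EJ, FG, FJ
  2-simplices (12): ADF, ADJ, AEG, AEJ, AFG, BDE, BDJ, BEG, BFG, BFJ, DEF, EFJ

so the chain groups are C_0 ≅ Z^7, C_1 ≅ Z^18, C_2 ≅ Z^12.

∂_1: C_1 → C_0 maps an edge to its endpoints' difference, ∂[p,q] = q − p. For instance
  ∂BJ = J − B.
The resulting 7×18 matrix has rank 6, and its Smith normal form has invariant factors (1,1,1,1,1,1).

∂_2: C_2 → C_1 sends each 2-simplex [p,q,r] to [q,r] − [p,r] + [p,q]. For instance
  ∂EFJ = FJ − EJ + EF,
  ∂AFG = FG − AG + AF.
This gives a 18×12 integer matrix of rank 12; reducing to Smith normal form yields diagonal entries (1,1,1,1,1,1,1,1,1,1,1,2).

Computing H_k = (kernel of ∂_k) / (image of ∂_{k+1}):

  H_0: rank C_0 − rank ∂_1 = 7 − 6 = 1, and the invariant factors of ∂_1 are all 1, so H_0 ≅ Z.
  H_1: rank ker ∂_1 − rank ∂_2 = (18 − 6) − 12 = 0, and ∂_2 has invariant factor 2 > 1, so H_1 ≅ Z_2.
  H_2: rank ker ∂_2 − rank ∂_3 = (12 − 12) − 0 = 0, and there is no ∂_3, so H_2 ≅ 0.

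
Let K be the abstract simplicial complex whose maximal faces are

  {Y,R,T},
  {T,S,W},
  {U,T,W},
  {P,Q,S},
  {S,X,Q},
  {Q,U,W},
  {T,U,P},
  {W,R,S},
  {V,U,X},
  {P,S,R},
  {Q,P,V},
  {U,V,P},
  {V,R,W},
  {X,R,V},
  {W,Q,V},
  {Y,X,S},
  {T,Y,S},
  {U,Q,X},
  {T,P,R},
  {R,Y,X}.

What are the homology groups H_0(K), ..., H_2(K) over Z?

H_0 ≅ Z,  H_1 ≅ Z ⊕ Z/2,  H_2 = 0.

Fix the vertex order P < Q < R < S < T < U < V < W < X < Y and write every simplex with vertices in increasing order. Then dim K = 2 and the simplices of K are:

  0-simplices (10): P, Q, R, S, T, U, V, W, X, Y
  1-simplices (30): PQ, PR, PS, PT, PU, PV, QS, QU, QV, QW, QX, RS, RT, RV, RW, RX, RY, ST, SW, SX, SY, TU, TW, TY, UV, UW, UX, VW, VX, XY
  2-simplices (20): PQS, PQV, PRS, PRT, PTU, PUV, QSX, QUW, QUX, QVW, RSW, RTY, RVW, RVX, RXY, STW, STY, SXY, TUW, UVX

Hence C_0 ≅ Z^10, C_1 ≅ Z^30, C_2 ≅ Z^20.

The boundary map ∂_1: C_1 → C_0 maps an edge to its endpoints' difference, ∂[p,q] = q − p.
This gives a 10×30 integer matrix of rank 9; reducing to Smith normal form yields diagonal entries (1,1,1,1,1,1,1,1,1).

Boundary ∂_2: C_2 → C_1 maps a triangle to the signed sum of its edges. For instance
  ∂PRT = RT − PT + PR,
  ∂TUW = UW − TW + TU.
As a 30×20 matrix over Z this has rank 20, with invariant factors (1,1,1,1,1,1,1,1,1,1,1,1,1,1,1,1,1,1,1,2).

Now H_k = ker ∂_k / im ∂_{k+1}, so:

  H_0: rank C_0 − rank ∂_1 = 10 − 9 = 1, and the invariant factors of ∂_1 are all 1, so H_0 = Z.
  H_1: rank ker ∂_1 − rank ∂_2 = (30 − 9) − 20 = 1, and ∂_2 has invariant factor 2 > 1, so H_1 = Z ⊕ Z/2.
  H_2: rank ker ∂_2 − rank ∂_3 = (20 − 20) − 0 = 0, and there is no ∂_3, so H_2 = 0.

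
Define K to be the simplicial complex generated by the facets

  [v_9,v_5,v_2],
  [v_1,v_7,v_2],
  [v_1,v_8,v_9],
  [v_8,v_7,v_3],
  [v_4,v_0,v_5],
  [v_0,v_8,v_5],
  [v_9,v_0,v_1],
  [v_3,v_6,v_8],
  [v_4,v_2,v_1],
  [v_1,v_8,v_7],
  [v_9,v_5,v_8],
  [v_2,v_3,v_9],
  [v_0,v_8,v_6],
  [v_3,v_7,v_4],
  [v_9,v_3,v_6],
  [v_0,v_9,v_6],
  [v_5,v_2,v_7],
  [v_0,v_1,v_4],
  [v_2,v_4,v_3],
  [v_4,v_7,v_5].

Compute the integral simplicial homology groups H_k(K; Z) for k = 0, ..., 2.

Fix the vertex order v_0 < v_1 < v_2 < v_3 < v_4 < v_5 < v_6 < v_7 < v_8 < v_9 and write every simplex with vertices in increasing order. Then dim K = 2 and the simplices of K are:

  0-simplices (10): [v_0], [v_1], [v_2], [v_3], [v_4], [v_5], [v_6], [v_7], [v_8], [v_9]
  1-simplices (30): (30 of them)
  2-simplices (20): (20 of them)

so the chain groups are C_0 ≅ Z^10, C_1 ≅ Z^30, C_2 ≅ Z^20.

The boundary map ∂_1: C_1 → C_0 sends each edge [p,q] (with p < q) to q − p.
This gives a 10×30 integer matrix of rank 9; reducing to Smith normal form yields diagonal entries (1,1,1,1,1,1,1,1,1).

The boundary map ∂_2: C_2 → C_1 sends each 2-simplex [p,q,r] to [q,r] − [p,r] + [p,q]. For instance
  ∂[v_1,v_2,v_7] = [v_2,v_7] − [v_1,v_7] + [v_1,v_2],
  ∂[v_3,v_6,v_9] = [v_6,v_9] − [v_3,v_9] + [v_3,v_6].
The resulting 30×20 matrix has rank 20, and its Smith normal form has invariant factors (1,1,1,1,1,1,1,1,1,1,1,1,1,1,1,1,1,1,1,2).

Now H_k = ker ∂_k / im ∂_{k+1}, so:

  H_0: rank C_0 − rank ∂_1 = 10 − 9 = 1, and the invariant factors of ∂_1 are all 1, so H_0 = Z.
  H_1: rank ker ∂_1 − rank ∂_2 = (30 − 9) − 20 = 1, and ∂_2 has invariant factor 2 > 1, so H_1 = Z ⊕ Z/2Z.
  H_2: rank ker ∂_2 − rank ∂_3 = (20 − 20) − 0 = 0, and there is no ∂_3, so H_2 = 0.

As a check, the Euler characteristic is 10 − 30 + 20 = 0, which agrees with 1 − 1 + 0 = 0.

H_0 = Z,  H_1 = Z ⊕ Z/2Z,  H_2 = 0.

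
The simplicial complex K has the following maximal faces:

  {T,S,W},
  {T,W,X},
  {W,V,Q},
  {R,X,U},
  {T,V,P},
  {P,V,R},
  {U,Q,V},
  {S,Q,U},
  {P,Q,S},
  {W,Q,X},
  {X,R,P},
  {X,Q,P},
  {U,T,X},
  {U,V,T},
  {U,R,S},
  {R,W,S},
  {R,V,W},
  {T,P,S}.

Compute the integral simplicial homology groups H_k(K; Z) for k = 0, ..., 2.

H_0 = Z,  H_1 = Z^2,  H_2 = Z.

Order the vertices as P < Q < R < S < T < U < V < W < X. Listing each simplex with vertices in this order, K has dimension 2 with simplices:

  0-simplices (9): P, Q, R, S, T, U, V, W, X
  1-simplices (27): PQ, PR, PS, PT, PV, PX, QS, QU, QV, QW, QX, RS, RU, RV, RW, RX, ST, SU, SW, TU, TV, TW, TX, UV, UX, VW, WX
  2-simplices (18): PQS, PQX, PRV, PRX, PST, PTV, QSU, QUV, QVW, QWX, RSU, RSW, RUX, RVW, STW, TUV, TUX, TWX

so the chain groups are C_0 ≅ Z^9, C_1 ≅ Z^27, C_2 ≅ Z^18.

∂_1: C_1 → C_0 sends each edge [p,q] (with p < q) to q − p. For instance
  ∂RW = W − R.
This gives a 9×27 integer matrix of rank 8; reducing to Smith normal form yields diagonal entries (1,1,1,1,1,1,1,1).

Boundary ∂_2: C_2 → C_1 acts by ∂[p,q,r] = [q,r] − [p,r] + [p,q]. For instance
  ∂TUX = UX − TX + TU,
  ∂QVW = VW − QW + QV.
This gives a 27×18 integer matrix of rank 17; reducing to Smith normal form yields diagonal entries (1,1,1,1,1,1,1,1,1,1,1,1,1,1,1,1,1).

From H_k ≅ ker(∂_k) / im(∂_{k+1}) we obtain:

  H_0: rank C_0 − rank ∂_1 = 9 − 8 = 1, and the invariant factors of ∂_1 are all 1, so H_0 ≅ Z.
  H_1: rank ker ∂_1 − rank ∂_2 = (27 − 8) − 17 = 2, and the invariant factors of ∂_2 are all 1, so H_1 ≅ Z^2.
  H_2: rank ker ∂_2 − rank ∂_3 = (18 − 17) − 0 = 1, and there is no ∂_3, so H_2 ≅ Z.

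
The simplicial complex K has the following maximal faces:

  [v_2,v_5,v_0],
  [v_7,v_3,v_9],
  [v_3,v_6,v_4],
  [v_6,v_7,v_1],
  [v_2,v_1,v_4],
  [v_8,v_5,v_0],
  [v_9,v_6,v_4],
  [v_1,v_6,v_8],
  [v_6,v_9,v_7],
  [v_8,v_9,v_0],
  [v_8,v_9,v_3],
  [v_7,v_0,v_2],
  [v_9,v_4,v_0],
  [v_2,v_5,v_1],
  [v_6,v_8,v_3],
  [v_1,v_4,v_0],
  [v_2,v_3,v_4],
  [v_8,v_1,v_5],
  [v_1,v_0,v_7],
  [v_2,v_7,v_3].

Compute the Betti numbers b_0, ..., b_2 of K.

b_0 = 1, b_1 = 1, b_2 = 0.

K has 10 vertices, 30 edges, 20 triangles.
rank ∂_0 = 0, rank ∂_1 = 9 ⇒ b_0 = 10 − 0 − 9 = 1; all invariant factors of ∂_1 are 1 so no torsion. So H_0 = Z.
rank ∂_1 = 9, rank ∂_2 = 20 ⇒ b_1 = 30 − 9 − 20 = 1; ∂_2 has invariant factor(s) [2] giving torsion. So H_1 = Z × Z/2.
rank ∂_2 = 20, rank ∂_3 = 0 ⇒ b_2 = 20 − 20 − 0 = 0. So H_2 = 0.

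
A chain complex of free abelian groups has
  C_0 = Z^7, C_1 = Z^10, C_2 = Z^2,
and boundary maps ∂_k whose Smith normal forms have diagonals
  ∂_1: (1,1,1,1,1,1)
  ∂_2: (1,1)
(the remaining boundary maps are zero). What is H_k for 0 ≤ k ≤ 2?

H_0 ≅ Z,  H_1 ≅ Z^2,  H_2 = 0.

H_0: b_0 = 7 − 0 − 6 = 1; torsion from ∂_1 factors > 1: none. So H_0 ≅ Z.
H_1: b_1 = 10 − 6 − 2 = 2; torsion from ∂_2 factors > 1: none. So H_1 ≅ Z^2.
H_2: b_2 = 2 − 2 − 0 = 0; torsion from ∂_3 factors > 1: none. So H_2 ≅ 0.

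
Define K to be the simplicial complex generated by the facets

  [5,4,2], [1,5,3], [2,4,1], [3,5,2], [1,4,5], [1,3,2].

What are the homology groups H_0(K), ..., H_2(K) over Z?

Order the vertices as 1 < 2 < 3 < 4 < 5. Listing each simplex with vertices in this order, K has dimension 2 with simplices:

  0-simplices (5): [1], [2], [3], [4], [5]
  1-simplices (9): [1,2], [1,3], [1,4], [1,5], [2,3], [2,4], [2,5], [3,5], [4,5]
  2-simplices (6): [1,2,3], [1,2,4], [1,3,5], [1,4,5], [2,3,5], [2,4,5]

Hence C_0 ≅ Z^5, C_1 ≅ Z^9, C_2 ≅ Z^6.

∂_1: C_1 → C_0 sends each edge [p,q] (with p < q) to q − p.
This gives a 5×9 integer matrix of rank 4; reducing to Smith normal form yields diagonal entries (1,1,1,1).

Boundary ∂_2: C_2 → C_1 sends each 2-simplex [p,q,r] to [q,r] − [p,r] + [p,q]. For instance
  ∂[2,4,5] = [4,5] − [2,5] + [2,4],
  ∂[1,3,5] = [3,5] − [1,5] + [1,3].
As a 9×6 matrix over Z this has rank 5, with invariant factors (1,1,1,1,1).

Computing H_k = (kernel of ∂_k) / (image of ∂_{k+1}):

  H_0: rank C_0 − rank ∂_1 = 5 − 4 = 1, and the invariant factors of ∂_1 are all 1, so H_0 ≅ Z.
  H_1: rank ker ∂_1 − rank ∂_2 = (9 − 4) − 5 = 0, and the invariant factors of ∂_2 are all 1, so H_1 ≅ 0.
  H_2: rank ker ∂_2 − rank ∂_3 = (6 − 5) − 0 = 1, and there is no ∂_3, so H_2 ≅ Z.

As a check, the Euler characteristic is 5 − 9 + 6 = 2, which agrees with 1 − 0 + 1 = 2.
(K is a triangulation of the 2-sphere S^2.)

H_0 = Z,  H_1 = 0,  H_2 = Z.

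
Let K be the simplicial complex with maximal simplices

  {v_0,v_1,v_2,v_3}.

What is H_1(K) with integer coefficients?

Fix the vertex order v_0 < v_1 < v_2 < v_3 and write every simplex with vertices in increasing order. Then dim K = 3 and the simplices of K are:

  0-simplices (4): [v_0], [v_1], [v_2], [v_3]
  1-simplices (6): [v_0,v_1], [v_0,v_2], [v_0,v_3], [v_1,v_2], [v_1,v_3], [v_2,v_3]
  2-simplices (4): [v_0,v_1,v_2], [v_0,v_1,v_3], [v_0,v_2,v_3], [v_1,v_2,v_3]
  3-simplices (1): [v_0,v_1,v_2,v_3]

Hence C_0 ≅ Z^4, C_1 ≅ Z^6, C_2 ≅ Z^4, C_3 ≅ Z^1.

∂_1: C_1 → C_0 is given by ∂[p,q] = [q] − [p]. For instance
  ∂[v_2,v_3] = [v_3] − [v_2].
This gives a 4×6 integer matrix of rank 3; reducing to Smith normal form yields diagonal entries (1,1,1).

∂_2: C_2 → C_1 maps a triangle to the signed sum of its edges. For instance
  ∂[v_0,v_2,v_3] = [v_2,v_3] − [v_0,v_3] + [v_0,v_2],
  ∂[v_0,v_1,v_3] = [v_1,v_3] − [v_0,v_3] + [v_0,v_1].
The resulting 6×4 matrix has rank 3, and its Smith normal form has invariant factors (1,1,1).

∂_3: C_3 → C_2 sends each 3-simplex σ to the alternating sum Σ_i (−1)^i (σ with its i-th vertex removed). For instance
  ∂[v_0,v_1,v_2,v_3] = [v_1,v_2,v_3] − [v_0,v_2,v_3] + [v_0,v_1,v_3] − [v_0,v_1,v_2].
This gives a 4×1 integer matrix of rank 1; reducing to Smith normal form yields diagonal entries (1).

Computing H_k = (kernel of ∂_k) / (image of ∂_{k+1}):

  H_1: rank ker ∂_1 − rank ∂_2 = (6 − 3) − 3 = 0, and the invariant factors of ∂_2 are all 1, so H_1 = 0.

H_1 ≅ 0.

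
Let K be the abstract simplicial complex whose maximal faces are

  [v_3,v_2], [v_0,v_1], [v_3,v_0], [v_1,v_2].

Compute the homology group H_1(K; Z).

We work with the vertex ordering v_0 < v_1 < v_2 < v_3. The simplices of K, each written with vertices in increasing order, are:

  0-simplices (4): [v_0], [v_1], [v_2], [v_3]
  1-simplices (4): [v_0,v_1], [v_0,v_3], [v_1,v_2], [v_2,v_3]

giving chain groups C_0 ≅ Z^4, C_1 ≅ Z^4.

The boundary map ∂_1: C_1 → C_0 maps an edge to its endpoints' difference, ∂[p,q] = q − p. For instance
  ∂[v_2,v_3] = [v_3] − [v_2].
The 4×4 boundary matrix has rank 3 and Smith normal form diag(1,1,1).

From H_k ≅ ker(∂_k) / im(∂_{k+1}) we obtain:

  H_1: rank ker ∂_1 − rank ∂_2 = (4 − 3) − 0 = 1, and there is no ∂_2, so H_1 ≅ Z.

H_1 = Z.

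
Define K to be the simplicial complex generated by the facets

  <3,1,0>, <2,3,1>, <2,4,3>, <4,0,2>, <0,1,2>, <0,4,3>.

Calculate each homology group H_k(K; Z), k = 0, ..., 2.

H_0 = Z,  H_1 = 0,  H_2 = Z.

K has 5 vertices, 9 edges, 6 triangles.
rank ∂_0 = 0, rank ∂_1 = 4 ⇒ b_0 = 5 − 0 − 4 = 1; all invariant factors of ∂_1 are 1 so no torsion. So H_0 = Z.
rank ∂_1 = 4, rank ∂_2 = 5 ⇒ b_1 = 9 − 4 − 5 = 0; all invariant factors of ∂_2 are 1 so no torsion. So H_1 = 0.
rank ∂_2 = 5, rank ∂_3 = 0 ⇒ b_2 = 6 − 5 − 0 = 1. So H_2 = Z.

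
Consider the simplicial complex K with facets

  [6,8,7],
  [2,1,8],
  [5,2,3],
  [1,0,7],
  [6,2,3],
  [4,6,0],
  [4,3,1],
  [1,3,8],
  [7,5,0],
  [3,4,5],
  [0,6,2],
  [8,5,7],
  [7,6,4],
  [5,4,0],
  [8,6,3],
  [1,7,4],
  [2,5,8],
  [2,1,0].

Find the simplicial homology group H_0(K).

Order the vertices as 0 < 1 < 2 < 3 < 4 < 5 < 6 < 7 < 8. Listing each simplex with vertices in this order, K has dimension 2 with simplices:

  0-simplices (9): [0], [1], [2], [3], [4], [5], [6], [7], [8]
  1-simplices (27): (27 of them)
  2-simplices (18): [0,1,2], [0,1,7], [0,2,6], [0,4,5], [0,4,6], [0,5,7], [1,2,8], [1,3,4], [1,3,8], [1,4,7], [2,3,5], [2,3,6], [2,5,8], [3,4,5], [3,6,8], [4,6,7], [5,7,8], [6,7,8]

so the chain groups are C_0 ≅ Z^9, C_1 ≅ Z^27, C_2 ≅ Z^18.

The boundary map ∂_1: C_1 → C_0 maps an edge to its endpoints' difference, ∂[p,q] = q − p.
The resulting 9×27 matrix has rank 8, and its Smith normal form has invariant factors (1,1,1,1,1,1,1,1).

∂_2: C_2 → C_1 sends each 2-simplex [p,q,r] to [q,r] − [p,r] + [p,q]. For instance
  ∂[6,7,8] = [7,8] − [6,8] + [6,7],
  ∂[2,3,6] = [3,6] − [2,6] + [2,3].
As a 27×18 matrix over Z this has rank 18, with invariant factors (1,1,1,1,1,1,1,1,1,1,1,1,1,1,1,1,1,2).

Computing H_k = (kernel of ∂_k) / (image of ∂_{k+1}):

  H_0: rank C_0 − rank ∂_1 = 9 − 8 = 1, and the invariant factors of ∂_1 are all 1, so H_0 ≅ Z.

H_0 = Z.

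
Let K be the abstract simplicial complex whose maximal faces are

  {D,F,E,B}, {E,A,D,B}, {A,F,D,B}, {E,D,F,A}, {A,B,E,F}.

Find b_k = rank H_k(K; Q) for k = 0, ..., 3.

b_0 = 1, b_1 = 0, b_2 = 0, b_3 = 1.

Take the total order A < B < D < E < F on the vertex set. Then K (dimension 3) consists of the simplices:

  0-simplices (5): A, B, D, E, F
  1-simplices (10): AB, AD, AE, AF, BD, BE, BF, DE, DF, EF
  2-simplices (10): ABD, ABE, ABF, ADE, ADF, AEF, BDE, BDF, BEF, DEF
  3-simplices (5): ABDE, ABDF, ABEF, ADEF, BDEF

Hence C_0 ≅ Z^5, C_1 ≅ Z^10, C_2 ≅ Z^10, C_3 ≅ Z^5.

∂_1: C_1 → C_0 sends each edge [p,q] (with p < q) to q − p. For instance
  ∂DF = F − D.
This gives a 5×10 integer matrix of rank 4; reducing to Smith normal form yields diagonal entries (1,1,1,1).

The boundary map ∂_2: C_2 → C_1 acts by ∂[p,q,r] = [q,r] − [p,r] + [p,q]. For instance
  ∂BEF = EF − BF + BE,
  ∂BDF = DF − BF + BD.
As a 10×10 matrix over Z this has rank 6, with invariant factors (1,1,1,1,1,1).

∂_3: C_3 → C_2 sends each 3-simplex σ to the alternating sum Σ_i (−1)^i (σ with its i-th vertex removed). For instance
  ∂ADEF = DEF − AEF + ADF − ADE,
  ∂ABDF = BDF − ADF + ABF − ABD.
The resulting 10×5 matrix has rank 4, and its Smith normal form has invariant factors (1,1,1,1).

Now H_k = ker ∂_k / im ∂_{k+1}, so:

  H_0: rank C_0 − rank ∂_1 = 5 − 4 = 1, and the invariant factors of ∂_1 are all 1, so H_0 = Z.
  H_1: rank ker ∂_1 − rank ∂_2 = (10 − 4) − 6 = 0, and the invariant factors of ∂_2 are all 1, so H_1 = 0.
  H_2: rank ker ∂_2 − rank ∂_3 = (10 − 6) − 4 = 0, and the invariant factors of ∂_3 are all 1, so H_2 = 0.
  H_3: rank ker ∂_3 − rank ∂_4 = (5 − 4) − 0 = 1, and there is no ∂_4, so H_3 = Z.

Hence the Betti numbers are b_0 = 1, b_1 = 0, b_2 = 0, b_3 = 1.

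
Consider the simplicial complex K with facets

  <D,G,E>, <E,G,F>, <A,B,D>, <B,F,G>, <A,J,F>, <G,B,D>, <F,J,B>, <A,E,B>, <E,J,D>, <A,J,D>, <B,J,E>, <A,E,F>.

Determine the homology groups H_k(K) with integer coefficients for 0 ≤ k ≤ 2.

Take the total order A < B < D < E < F < G < J on the vertex set. Then K (dimension 2) consists of the simplices:

  0-simplices (7): A, B, D, E, F, G, J
  1-simplices (18): AB, AD, AE, AF, AJ, BD, BE, BF, BG, BJ, DE, DG, DJ, EF, EG, EJ, FG, FJ
  2-simplices (12): ABD, ABE, ADJ, AEF, AFJ, BDG, BEJ, BFG, BFJ, DEG, DEJ, EFG

giving chain groups C_0 ≅ Z^7, C_1 ≅ Z^18, C_2 ≅ Z^12.

Boundary ∂_1: C_1 → C_0 sends each edge [p,q] (with p < q) to q − p. For instance
  ∂DG = G − D.
The 7×18 boundary matrix has rank 6 and Smith normal form diag(1,1,1,1,1,1).

∂_2: C_2 → C_1 acts by ∂[p,q,r] = [q,r] − [p,r] + [p,q]. For instance
  ∂AFJ = FJ − AJ + AF,
  ∂ADJ = DJ − AJ + AD.
The 18×12 boundary matrix has rank 12 and Smith normal form diag(1,1,1,1,1,1,1,1,1,1,1,2).

Now H_k = ker ∂_k / im ∂_{k+1}, so:

  H_0: rank C_0 − rank ∂_1 = 7 − 6 = 1, and the invariant factors of ∂_1 are all 1, so H_0 = Z.
  H_1: rank ker ∂_1 − rank ∂_2 = (18 − 6) − 12 = 0, and ∂_2 has invariant factor 2 > 1, so H_1 = Z_2.
  H_2: rank ker ∂_2 − rank ∂_3 = (12 − 12) − 0 = 0, and there is no ∂_3, so H_2 = 0.

As a check, the Euler characteristic is 7 − 18 + 12 = 1, which agrees with 1 − 0 + 0 = 1.

H_0 ≅ Z,  H_1 ≅ Z_2,  H_2 = 0.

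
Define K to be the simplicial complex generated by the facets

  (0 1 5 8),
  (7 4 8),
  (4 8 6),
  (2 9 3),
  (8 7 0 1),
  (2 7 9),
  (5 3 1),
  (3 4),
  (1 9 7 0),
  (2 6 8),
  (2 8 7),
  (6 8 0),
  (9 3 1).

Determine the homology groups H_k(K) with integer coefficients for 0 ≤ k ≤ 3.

H_0 ≅ Z,  H_1 ≅ Z,  H_2 = 0,  H_3 = 0.

Fix the vertex order 0 < 1 < 2 < 3 < 4 < 5 < 6 < 7 < 8 < 9 and write every simplex with vertices in increasing order. Then dim K = 3 and the simplices of K are:

  0-simplices (10): [0], [1], [2], [3], [4], [5], [6], [7], [8], [9]
  1-simplices (26): (26 of them)
  2-simplices (19): (19 of them)
  3-simplices (3): [0,1,5,8], [0,1,7,8], [0,1,7,9]

Hence C_0 ≅ Z^10, C_1 ≅ Z^26, C_2 ≅ Z^19, C_3 ≅ Z^3.

The boundary map ∂_1: C_1 → C_0 sends each edge [p,q] (with p < q) to q − p.
The resulting 10×26 matrix has rank 9, and its Smith normal form has invariant factors (1,1,1,1,1,1,1,1,1).

Boundary ∂_2: C_2 → C_1 sends each 2-simplex [p,q,r] to [q,r] − [p,r] + [p,q]. For instance
  ∂[1,3,9] = [3,9] − [1,9] + [1,3],
  ∂[0,1,5] = [1,5] − [0,5] + [0,1].
The resulting 26×19 matrix has rank 16, and its Smith normal form has invariant factors (1,1,1,1,1,1,1,1,1,1,1,1,1,1,1,1).

Boundary ∂_3: C_3 → C_2 sends each 3-simplex σ to the alternating sum Σ_i (−1)^i (σ with its i-th vertex removed). For instance
  ∂[0,1,7,9] = [1,7,9] − [0,7,9] + [0,1,9] − [0,1,7],
  ∂[0,1,7,8] = [1,7,8] − [0,7,8] + [0,1,8] − [0,1,7].
As a 19×3 matrix over Z this has rank 3, with invariant factors (1,1,1).

Reading off H_k = ker ∂_k / im ∂_{k+1}:

  H_0: rank C_0 − rank ∂_1 = 10 − 9 = 1, and the invariant factors of ∂_1 are all 1, so H_0 ≅ Z.
  H_1: rank ker ∂_1 − rank ∂_2 = (26 − 9) − 16 = 1, and the invariant factors of ∂_2 are all 1, so H_1 ≅ Z.
  H_2: rank ker ∂_2 − rank ∂_3 = (19 − 16) − 3 = 0, and the invariant factors of ∂_3 are all 1, so H_2 ≅ 0.
  H_3: rank ker ∂_3 − rank ∂_4 = (3 − 3) − 0 = 0, and there is no ∂_4, so H_3 ≅ 0.

As a check, the Euler characteristic is 10 − 26 + 19 − 3 = 0, which agrees with 1 − 1 + 0 − 0 = 0.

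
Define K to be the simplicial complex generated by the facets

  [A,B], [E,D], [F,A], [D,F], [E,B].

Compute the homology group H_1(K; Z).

H_1 = Z.

Order the vertices as A < B < D < E < F. Listing each simplex with vertices in this order, K has dimension 1 with simplices:

  0-simplices (5): A, B, D, E, F
  1-simplices (5): AB, AF, BE, DE, DF

so the chain groups are C_0 ≅ Z^5, C_1 ≅ Z^5.

∂_1: C_1 → C_0 sends each edge [p,q] (with p < q) to q − p. For instance
  ∂AF = F − A.
The resulting 5×5 matrix has rank 4, and its Smith normal form has invariant factors (1,1,1,1).

Computing H_k = (kernel of ∂_k) / (image of ∂_{k+1}):

  H_1: rank ker ∂_1 − rank ∂_2 = (5 − 4) − 0 = 1, and there is no ∂_2, so H_1 ≅ Z.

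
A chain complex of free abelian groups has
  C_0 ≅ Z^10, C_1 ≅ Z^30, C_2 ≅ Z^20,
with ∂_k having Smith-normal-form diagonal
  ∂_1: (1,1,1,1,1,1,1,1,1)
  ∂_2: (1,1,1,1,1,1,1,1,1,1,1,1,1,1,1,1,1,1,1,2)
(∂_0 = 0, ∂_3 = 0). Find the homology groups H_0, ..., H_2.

H_0: b_0 = 10 − 0 − 9 = 1; torsion from ∂_1 factors > 1: none. So H_0 = Z.
H_1: b_1 = 30 − 9 − 20 = 1; torsion from ∂_2 factors > 1: [2]. So H_1 = Z ⊕ Z_2.
H_2: b_2 = 20 − 20 − 0 = 0; torsion from ∂_3 factors > 1: none. So H_2 = 0.

H_0 = Z,  H_1 = Z ⊕ Z_2,  H_2 = 0.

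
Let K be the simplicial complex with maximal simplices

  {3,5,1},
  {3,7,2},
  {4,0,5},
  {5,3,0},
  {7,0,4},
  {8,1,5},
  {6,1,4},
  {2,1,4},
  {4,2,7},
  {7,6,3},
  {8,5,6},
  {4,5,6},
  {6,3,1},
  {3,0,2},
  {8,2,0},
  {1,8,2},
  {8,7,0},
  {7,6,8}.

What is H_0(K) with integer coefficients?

Order the vertices as 0 < 1 < 2 < 3 < 4 < 5 < 6 < 7 < 8. Listing each simplex with vertices in this order, K has dimension 2 with simplices:

  0-simplices (9): [0], [1], [2], [3], [4], [5], [6], [7], [8]
  1-simplices (27): (27 of them)
  2-simplices (18): [0,2,3], [0,2,8], [0,3,5], [0,4,5], [0,4,7], [0,7,8], [1,2,4], [1,2,8], [1,3,5], [1,3,6], [1,4,6], [1,5,8], [2,3,7], [2,4,7], [3,6,7], [4,5,6], [5,6,8], [6,7,8]

so the chain groups are C_0 ≅ Z^9, C_1 ≅ Z^27, C_2 ≅ Z^18.

∂_1: C_1 → C_0 is given by ∂[p,q] = [q] − [p].
This gives a 9×27 integer matrix of rank 8; reducing to Smith normal form yields diagonal entries (1,1,1,1,1,1,1,1).

∂_2: C_2 → C_1 sends each 2-simplex [p,q,r] to [q,r] − [p,r] + [p,q]. For instance
  ∂[1,3,5] = [3,5] − [1,5] + [1,3],
  ∂[0,4,7] = [4,7] − [0,7] + [0,4].
This gives a 27×18 integer matrix of rank 18; reducing to Smith normal form yields diagonal entries (1,1,1,1,1,1,1,1,1,1,1,1,1,1,1,1,1,2).

Computing H_k = (kernel of ∂_k) / (image of ∂_{k+1}):

  H_0: rank C_0 − rank ∂_1 = 9 − 8 = 1, and the invariant factors of ∂_1 are all 1, so H_0 ≅ Z.

(K is a triangulation of the Klein bottle.)

H_0 = Z.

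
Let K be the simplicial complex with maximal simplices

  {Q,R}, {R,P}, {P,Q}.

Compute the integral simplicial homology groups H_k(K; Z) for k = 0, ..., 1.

H_0 ≅ Z,  H_1 ≅ Z.

We work with the vertex ordering P < Q < R. The simplices of K, each written with vertices in increasing order, are:

  0-simplices (3): P, Q, R
  1-simplices (3): PQ, PR, QR

so the chain groups are C_0 ≅ Z^3, C_1 ≅ Z^3.

∂_1: C_1 → C_0 sends each edge [p,q] (with p < q) to q − p. For instance
  ∂QR = R − Q.
This gives a 3×3 integer matrix of rank 2; reducing to Smith normal form yields diagonal entries (1,1).

Now H_k = ker ∂_k / im ∂_{k+1}, so:

  H_0: rank C_0 − rank ∂_1 = 3 − 2 = 1, and the invariant factors of ∂_1 are all 1, so H_0 = Z.
  H_1: rank ker ∂_1 − rank ∂_2 = (3 − 2) − 0 = 1, and there is no ∂_2, so H_1 = Z.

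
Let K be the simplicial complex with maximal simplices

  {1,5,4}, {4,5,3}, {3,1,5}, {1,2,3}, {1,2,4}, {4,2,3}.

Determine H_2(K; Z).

H_2 = Z.

K has 5 vertices, 9 edges, 6 triangles.
rank ∂_2 = 5, rank ∂_3 = 0 ⇒ b_2 = 6 − 5 − 0 = 1. So H_2 ≅ Z.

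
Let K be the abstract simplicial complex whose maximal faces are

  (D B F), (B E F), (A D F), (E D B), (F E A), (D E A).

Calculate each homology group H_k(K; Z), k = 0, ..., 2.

H_0 = Z,  H_1 = 0,  H_2 = Z.

We work with the vertex ordering A < B < D < E < F. The simplices of K, each written with vertices in increasing order, are:

  0-simplices (5): A, B, D, E, F
  1-simplices (9): AD, AE, AF, BD, BE, BF, DE, DF, EF
  2-simplices (6): ADE, ADF, AEF, BDE, BDF, BEF

so the chain groups are C_0 ≅ Z^5, C_1 ≅ Z^9, C_2 ≅ Z^6.

∂_1: C_1 → C_0 maps an edge to its endpoints' difference, ∂[p,q] = q − p. For instance
  ∂AD = D − A.
As a 5×9 matrix over Z this has rank 4, with invariant factors (1,1,1,1).

The boundary map ∂_2: C_2 → C_1 acts by ∂[p,q,r] = [q,r] − [p,r] + [p,q]. For instance
  ∂ADE = DE − AE + AD,
  ∂ADF = DF − AF + AD.
This gives a 9×6 integer matrix of rank 5; reducing to Smith normal form yields diagonal entries (1,1,1,1,1).

Computing H_k = (kernel of ∂_k) / (image of ∂_{k+1}):

  H_0: rank C_0 − rank ∂_1 = 5 − 4 = 1, and the invariant factors of ∂_1 are all 1, so H_0 = Z.
  H_1: rank ker ∂_1 − rank ∂_2 = (9 − 4) − 5 = 0, and the invariant factors of ∂_2 are all 1, so H_1 = 0.
  H_2: rank ker ∂_2 − rank ∂_3 = (6 − 5) − 0 = 1, and there is no ∂_3, so H_2 = Z.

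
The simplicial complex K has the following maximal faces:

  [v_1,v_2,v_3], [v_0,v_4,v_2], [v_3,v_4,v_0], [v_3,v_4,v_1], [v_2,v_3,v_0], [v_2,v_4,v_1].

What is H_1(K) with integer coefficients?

H_1 = 0.

We work with the vertex ordering v_0 < v_1 < v_2 < v_3 < v_4. The simplices of K, each written with vertices in increasing order, are:

  0-simplices (5): [v_0], [v_1], [v_2], [v_3], [v_4]
  1-simplices (9): [v_0,v_2], [v_0,v_3], [v_0,v_4], [v_1,v_2], [v_1,v_3], [v_1,v_4], [v_2,v_3], [v_2,v_4], [v_3,v_4]
  2-simplices (6): [v_0,v_2,v_3], [v_0,v_2,v_4], [v_0,v_3,v_4], [v_1,v_2,v_3], [v_1,v_2,v_4], [v_1,v_3,v_4]

giving chain groups C_0 ≅ Z^5, C_1 ≅ Z^9, C_2 ≅ Z^6.

Boundary ∂_1: C_1 → C_0 sends each edge [p,q] (with p < q) to q − p.
The 5×9 boundary matrix has rank 4 and Smith normal form diag(1,1,1,1).

∂_2: C_2 → C_1 sends each 2-simplex [p,q,r] to [q,r] − [p,r] + [p,q]. For instance
  ∂[v_1,v_2,v_3] = [v_2,v_3] − [v_1,v_3] + [v_1,v_2],
  ∂[v_0,v_3,v_4] = [v_3,v_4] − [v_0,v_4] + [v_0,v_3].
As a 9×6 matrix over Z this has rank 5, with invariant factors (1,1,1,1,1).

Now H_k = ker ∂_k / im ∂_{k+1}, so:

  H_1: rank ker ∂_1 − rank ∂_2 = (9 − 4) − 5 = 0, and the invariant factors of ∂_2 are all 1, so H_1 ≅ 0.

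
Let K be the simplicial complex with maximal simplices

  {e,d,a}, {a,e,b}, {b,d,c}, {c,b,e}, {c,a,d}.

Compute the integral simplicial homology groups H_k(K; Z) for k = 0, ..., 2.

H_0 ≅ Z,  H_1 ≅ Z,  H_2 = 0.

Fix the vertex order a < b < c < d < e and write every simplex with vertices in increasing order. Then dim K = 2 and the simplices of K are:

  0-simplices (5): a, b, c, d, e
  1-simplices (10): ab, ac, ad, ae, bc, bd, be, cd, ce, de
  2-simplices (5): abe, acd, ade, bcd, bce

so the chain groups are C_0 ≅ Z^5, C_1 ≅ Z^10, C_2 ≅ Z^5.

Boundary ∂_1: C_1 → C_0 maps an edge to its endpoints' difference, ∂[p,q] = q − p. For instance
  ∂bc = c − b.
The 5×10 boundary matrix has rank 4 and Smith normal form diag(1,1,1,1).

∂_2: C_2 → C_1 maps a triangle to the signed sum of its edges. For instance
  ∂ade = de − ae + ad,
  ∂bcd = cd − bd + bc.
The resulting 10×5 matrix has rank 5, and its Smith normal form has invariant factors (1,1,1,1,1).

Reading off H_k = ker ∂_k / im ∂_{k+1}:

  H_0: rank C_0 − rank ∂_1 = 5 − 4 = 1, and the invariant factors of ∂_1 are all 1, so H_0 = Z.
  H_1: rank ker ∂_1 − rank ∂_2 = (10 − 4) − 5 = 1, and the invariant factors of ∂_2 are all 1, so H_1 = Z.
  H_2: rank ker ∂_2 − rank ∂_3 = (5 − 5) − 0 = 0, and there is no ∂_3, so H_2 = 0.

As a check, the Euler characteristic is 5 − 10 + 5 = 0, which agrees with 1 − 1 + 0 = 0.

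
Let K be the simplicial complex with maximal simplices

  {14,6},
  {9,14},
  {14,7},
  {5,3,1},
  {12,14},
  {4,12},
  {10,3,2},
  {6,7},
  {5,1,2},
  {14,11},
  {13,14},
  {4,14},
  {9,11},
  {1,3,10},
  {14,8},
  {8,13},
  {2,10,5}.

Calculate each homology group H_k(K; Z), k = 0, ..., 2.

H_0 = Z^2,  H_1 = Z^5,  H_2 = 0.

Order the vertices as 1 < 2 < 3 < 4 < 5 < 6 < 7 < 8 < 9 < 10 < 11 < 12 < 13 < 14. Listing each simplex with vertices in this order, K has dimension 2 with simplices:

  0-simplices (14): [1], [2], [3], [4], [5], [6], [7], [8], [9], [10], [11], [12], [13], [14]
  1-simplices (22): (22 of them)
  2-simplices (5): [1,2,5], [1,3,5], [1,3,10], [2,3,10], [2,5,10]

so the chain groups are C_0 ≅ Z^14, C_1 ≅ Z^22, C_2 ≅ Z^5.

The boundary map ∂_1: C_1 → C_0 sends each edge [p,q] (with p < q) to q − p.
The 14×22 boundary matrix has rank 12 and Smith normal form diag(1,1,1,1,1,1,1,1,1,1,1,1).

The boundary map ∂_2: C_2 → C_1 sends each 2-simplex [p,q,r] to [q,r] − [p,r] + [p,q]. For instance
  ∂[1,3,10] = [3,10] − [1,10] + [1,3],
  ∂[2,5,10] = [5,10] − [2,10] + [2,5].
As a 22×5 matrix over Z this has rank 5, with invariant factors (1,1,1,1,1).

Reading off H_k = ker ∂_k / im ∂_{k+1}:

  H_0: rank C_0 − rank ∂_1 = 14 − 12 = 2, and the invariant factors of ∂_1 are all 1, so H_0 ≅ Z^2.
  H_1: rank ker ∂_1 − rank ∂_2 = (22 − 12) − 5 = 5, and the invariant factors of ∂_2 are all 1, so H_1 ≅ Z^5.
  H_2: rank ker ∂_2 − rank ∂_3 = (5 − 5) − 0 = 0, and there is no ∂_3, so H_2 ≅ 0.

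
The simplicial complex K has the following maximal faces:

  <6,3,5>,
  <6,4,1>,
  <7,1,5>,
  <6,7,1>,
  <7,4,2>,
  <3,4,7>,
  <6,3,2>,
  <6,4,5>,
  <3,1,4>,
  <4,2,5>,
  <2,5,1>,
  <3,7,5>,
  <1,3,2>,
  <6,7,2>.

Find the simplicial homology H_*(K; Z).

H_0 ≅ Z,  H_1 ≅ Z^2,  H_2 ≅ Z.

Take the total order 1 < 2 < 3 < 4 < 5 < 6 < 7 on the vertex set. Then K (dimension 2) consists of the simplices:

  0-simplices (7): [1], [2], [3], [4], [5], [6], [7]
  1-simplices (21): [1,2], [1,3], [1,4], [1,5], [1,6], [1,7], [2,3], [2,4], [2,5], [2,6], [2,7], [3,4], [3,5], [3,6], [3,7], [4,5], [4,6], [4,7], [5,6], [5,7], [6,7]
  2-simplices (14): [1,2,3], [1,2,5], [1,3,4], [1,4,6], [1,5,7], [1,6,7], [2,3,6], [2,4,5], [2,4,7], [2,6,7], [3,4,7], [3,5,6], [3,5,7], [4,5,6]

so the chain groups are C_0 ≅ Z^7, C_1 ≅ Z^21, C_2 ≅ Z^14.

∂_1: C_1 → C_0 sends each edge [p,q] (with p < q) to q − p. For instance
  ∂[5,6] = [6] − [5].
As a 7×21 matrix over Z this has rank 6, with invariant factors (1,1,1,1,1,1).

∂_2: C_2 → C_1 maps a triangle to the signed sum of its edges. For instance
  ∂[3,4,7] = [4,7] − [3,7] + [3,4],
  ∂[3,5,6] = [5,6] − [3,6] + [3,5].
The resulting 21×14 matrix has rank 13, and its Smith normal form has invariant factors (1,1,1,1,1,1,1,1,1,1,1,1,1).

From H_k ≅ ker(∂_k) / im(∂_{k+1}) we obtain:

  H_0: rank C_0 − rank ∂_1 = 7 − 6 = 1, and the invariant factors of ∂_1 are all 1, so H_0 = Z.
  H_1: rank ker ∂_1 − rank ∂_2 = (21 − 6) − 13 = 2, and the invariant factors of ∂_2 are all 1, so H_1 = Z^2.
  H_2: rank ker ∂_2 − rank ∂_3 = (14 − 13) − 0 = 1, and there is no ∂_3, so H_2 = Z.

As a check, the Euler characteristic is 7 − 21 + 14 = 0, which agrees with 1 − 2 + 1 = 0.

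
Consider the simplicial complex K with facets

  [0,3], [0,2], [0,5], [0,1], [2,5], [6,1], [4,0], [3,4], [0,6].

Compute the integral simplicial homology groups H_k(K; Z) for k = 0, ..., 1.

Take the total order 0 < 1 < 2 < 3 < 4 < 5 < 6 on the vertex set. Then K (dimension 1) consists of the simplices:

  0-simplices (7): [0], [1], [2], [3], [4], [5], [6]
  1-simplices (9): [0,1], [0,2], [0,3], [0,4], [0,5], [0,6], [1,6], [2,5], [3,4]

giving chain groups C_0 ≅ Z^7, C_1 ≅ Z^9.

The boundary map ∂_1: C_1 → C_0 is given by ∂[p,q] = [q] − [p].
This gives a 7×9 integer matrix of rank 6; reducing to Smith normal form yields diagonal entries (1,1,1,1,1,1).

Computing H_k = (kernel of ∂_k) / (image of ∂_{k+1}):

  H_0: rank C_0 − rank ∂_1 = 7 − 6 = 1, and the invariant factors of ∂_1 are all 1, so H_0 = Z.
  H_1: rank ker ∂_1 − rank ∂_2 = (9 − 6) − 0 = 3, and there is no ∂_2, so H_1 = Z^3.

As a check, the Euler characteristic is 7 − 9 = -2, which agrees with 1 − 3 = -2.

H_0 ≅ Z,  H_1 ≅ Z^3.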